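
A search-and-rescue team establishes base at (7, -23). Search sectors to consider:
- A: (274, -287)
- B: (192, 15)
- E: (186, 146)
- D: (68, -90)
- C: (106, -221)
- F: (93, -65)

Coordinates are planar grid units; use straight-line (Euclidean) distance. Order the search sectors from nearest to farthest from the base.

Distance from the base at (7, -23) to each:
D (68, -90): 90.6
F (93, -65): 95.7
B (192, 15): 188.9
C (106, -221): 221.4
E (186, 146): 246.2
A (274, -287): 375.5

D, F, B, C, E, A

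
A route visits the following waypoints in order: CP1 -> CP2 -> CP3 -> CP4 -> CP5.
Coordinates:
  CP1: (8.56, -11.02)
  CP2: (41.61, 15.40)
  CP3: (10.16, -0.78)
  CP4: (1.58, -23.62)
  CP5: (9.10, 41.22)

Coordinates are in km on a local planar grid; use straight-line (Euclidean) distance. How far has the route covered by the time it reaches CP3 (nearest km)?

Leg distances:
CP1→CP2: 42.3 km  (cumulative 42.3 km)
CP2→CP3: 35.4 km  (cumulative 77.7 km)
Cumulative distance at CP3 ≈ 78 km.

78 km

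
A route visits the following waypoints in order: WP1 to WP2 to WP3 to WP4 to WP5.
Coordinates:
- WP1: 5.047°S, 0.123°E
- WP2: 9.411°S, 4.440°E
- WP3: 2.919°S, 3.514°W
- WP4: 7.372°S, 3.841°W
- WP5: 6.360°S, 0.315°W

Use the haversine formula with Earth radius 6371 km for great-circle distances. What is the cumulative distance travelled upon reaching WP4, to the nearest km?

Leg distances:
WP1→WP2: 679.8 km  (cumulative 679.8 km)
WP2→WP3: 1137.3 km  (cumulative 1817.1 km)
WP3→WP4: 496.5 km  (cumulative 2313.6 km)
Cumulative distance at WP4 ≈ 2314 km.

2314 km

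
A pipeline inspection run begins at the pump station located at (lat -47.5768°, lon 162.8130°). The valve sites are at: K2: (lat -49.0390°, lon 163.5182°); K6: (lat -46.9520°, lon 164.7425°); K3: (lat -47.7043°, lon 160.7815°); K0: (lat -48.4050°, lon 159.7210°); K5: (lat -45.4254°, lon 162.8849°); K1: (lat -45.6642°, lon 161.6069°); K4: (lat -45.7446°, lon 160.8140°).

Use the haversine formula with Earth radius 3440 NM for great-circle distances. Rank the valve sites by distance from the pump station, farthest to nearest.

K4, K0, K5, K1, K2, K6, K3

Distance from the pump station at (lat -47.5768°, lon 162.8130°) to each:
K4 (lat -45.7446°, lon 160.8140°): 137.4 NM
K0 (lat -48.4050°, lon 159.7210°): 133.8 NM
K5 (lat -45.4254°, lon 162.8849°): 129.2 NM
K1 (lat -45.6642°, lon 161.6069°): 125.1 NM
K2 (lat -49.0390°, lon 163.5182°): 92.2 NM
K6 (lat -46.9520°, lon 164.7425°): 87.1 NM
K3 (lat -47.7043°, lon 160.7815°): 82.5 NM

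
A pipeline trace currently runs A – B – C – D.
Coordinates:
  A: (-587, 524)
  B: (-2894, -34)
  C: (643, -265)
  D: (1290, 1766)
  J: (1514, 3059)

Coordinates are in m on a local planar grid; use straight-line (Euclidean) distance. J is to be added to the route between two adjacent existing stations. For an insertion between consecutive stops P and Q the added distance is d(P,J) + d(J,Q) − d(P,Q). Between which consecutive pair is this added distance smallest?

Added distance for inserting J between each consecutive pair:
A–B: 6303.9 m
B–C: 5276.6 m
C–D: 2616.9 m
Smallest added distance is 2616.9 m, inserting between C and D.

between C and D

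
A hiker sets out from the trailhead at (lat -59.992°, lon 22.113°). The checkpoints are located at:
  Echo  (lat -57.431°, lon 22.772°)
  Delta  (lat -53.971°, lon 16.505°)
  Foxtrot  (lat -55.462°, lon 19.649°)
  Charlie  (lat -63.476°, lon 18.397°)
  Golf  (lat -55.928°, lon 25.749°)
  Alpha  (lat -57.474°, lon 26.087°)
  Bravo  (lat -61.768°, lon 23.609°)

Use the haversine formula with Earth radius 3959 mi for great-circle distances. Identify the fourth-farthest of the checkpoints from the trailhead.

Distance to each, sorted:
Delta: 466.2 mi
Foxtrot: 325.9 mi
Golf: 310.7 mi
Charlie: 269.6 mi
Alpha: 224.8 mi
Echo: 178.5 mi
Bravo: 132.6 mi
The fourth-farthest is Charlie at 269.6 mi.

Charlie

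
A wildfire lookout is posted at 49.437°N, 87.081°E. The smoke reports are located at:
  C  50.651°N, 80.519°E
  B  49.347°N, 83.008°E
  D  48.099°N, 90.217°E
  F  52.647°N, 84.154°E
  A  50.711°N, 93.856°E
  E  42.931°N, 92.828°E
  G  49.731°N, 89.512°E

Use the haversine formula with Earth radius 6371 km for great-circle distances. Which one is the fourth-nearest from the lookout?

F

Distances from the lookout (49.437°N, 87.081°E):
G: 178.3 km
D: 273.8 km
B: 294.9 km
F: 411.4 km
C: 487.5 km
A: 503.6 km
E: 847.4 km
The fourth-nearest is F at 411.4 km.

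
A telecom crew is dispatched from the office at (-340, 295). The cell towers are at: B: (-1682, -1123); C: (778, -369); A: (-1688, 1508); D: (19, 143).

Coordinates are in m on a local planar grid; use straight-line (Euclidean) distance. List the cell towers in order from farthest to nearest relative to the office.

B, A, C, D

Computing each straight-line distance from (-340, 295):
B (-1682, -1123): 1952.4 m
A (-1688, 1508): 1813.4 m
C (778, -369): 1300.3 m
D (19, 143): 389.9 m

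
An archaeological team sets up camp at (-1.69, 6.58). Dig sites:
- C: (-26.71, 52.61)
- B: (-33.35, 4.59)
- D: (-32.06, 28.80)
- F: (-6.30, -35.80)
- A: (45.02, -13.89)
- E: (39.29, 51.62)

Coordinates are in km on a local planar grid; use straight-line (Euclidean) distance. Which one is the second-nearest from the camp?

Distance to each, sorted:
B: 31.7 km
D: 37.6 km
F: 42.6 km
A: 51.0 km
C: 52.4 km
E: 60.9 km
The second-nearest is D at 37.6 km.

D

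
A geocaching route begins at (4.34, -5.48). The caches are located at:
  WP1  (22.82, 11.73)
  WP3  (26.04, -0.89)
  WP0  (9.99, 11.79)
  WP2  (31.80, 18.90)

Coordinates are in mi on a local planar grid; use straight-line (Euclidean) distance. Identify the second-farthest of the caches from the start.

WP1

Distance to each, sorted:
WP2: 36.7 mi
WP1: 25.3 mi
WP3: 22.2 mi
WP0: 18.2 mi
The second-farthest is WP1 at 25.3 mi.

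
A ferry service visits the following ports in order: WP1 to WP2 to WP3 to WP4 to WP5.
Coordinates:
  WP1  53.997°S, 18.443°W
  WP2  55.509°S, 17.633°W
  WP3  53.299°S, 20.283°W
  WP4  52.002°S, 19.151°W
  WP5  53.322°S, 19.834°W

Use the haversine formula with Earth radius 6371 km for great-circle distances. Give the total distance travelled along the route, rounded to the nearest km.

Leg distances:
WP1→WP2: 176.0 km  (cumulative 176.0 km)
WP2→WP3: 299.6 km  (cumulative 475.6 km)
WP3→WP4: 163.2 km  (cumulative 638.8 km)
WP4→WP5: 153.8 km  (cumulative 792.6 km)
Total route length ≈ 793 km.

793 km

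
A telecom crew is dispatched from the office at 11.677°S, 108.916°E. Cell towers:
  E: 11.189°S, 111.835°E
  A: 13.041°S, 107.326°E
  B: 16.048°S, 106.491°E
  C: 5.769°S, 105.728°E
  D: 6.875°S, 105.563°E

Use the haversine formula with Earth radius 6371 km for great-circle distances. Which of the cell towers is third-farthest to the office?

Distance to each, sorted:
C: 744.5 km
D: 648.4 km
B: 552.0 km
E: 322.7 km
A: 229.8 km
The third-farthest is B at 552.0 km.

B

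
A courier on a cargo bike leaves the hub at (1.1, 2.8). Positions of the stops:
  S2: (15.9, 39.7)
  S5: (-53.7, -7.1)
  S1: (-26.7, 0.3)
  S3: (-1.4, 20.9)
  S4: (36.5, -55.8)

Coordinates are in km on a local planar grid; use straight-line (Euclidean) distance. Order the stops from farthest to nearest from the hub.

S4, S5, S2, S1, S3

Distance from the hub at (1.1, 2.8) to each:
S4 (36.5, -55.8): 68.5 km
S5 (-53.7, -7.1): 55.7 km
S2 (15.9, 39.7): 39.8 km
S1 (-26.7, 0.3): 27.9 km
S3 (-1.4, 20.9): 18.3 km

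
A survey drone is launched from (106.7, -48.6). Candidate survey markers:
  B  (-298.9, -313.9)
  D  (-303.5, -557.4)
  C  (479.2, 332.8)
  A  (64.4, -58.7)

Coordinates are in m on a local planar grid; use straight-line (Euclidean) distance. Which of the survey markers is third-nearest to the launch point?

Distance to each, sorted:
A: 43.5 m
B: 484.7 m
C: 533.1 m
D: 653.6 m
The third-nearest is C at 533.1 m.

C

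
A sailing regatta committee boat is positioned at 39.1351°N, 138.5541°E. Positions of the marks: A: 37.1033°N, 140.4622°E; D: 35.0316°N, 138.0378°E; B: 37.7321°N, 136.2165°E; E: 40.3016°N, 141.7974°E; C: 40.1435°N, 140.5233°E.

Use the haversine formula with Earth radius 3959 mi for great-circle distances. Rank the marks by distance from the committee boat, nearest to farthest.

Computing each great-circle distance from 39.1351°N, 138.5541°E:
C 40.1435°N, 140.5233°E: 125.8 mi
B 37.7321°N, 136.2165°E: 159.4 mi
A 37.1033°N, 140.4622°E: 174.5 mi
E 40.3016°N, 141.7974°E: 190.3 mi
D 35.0316°N, 138.0378°E: 285.0 mi

C, B, A, E, D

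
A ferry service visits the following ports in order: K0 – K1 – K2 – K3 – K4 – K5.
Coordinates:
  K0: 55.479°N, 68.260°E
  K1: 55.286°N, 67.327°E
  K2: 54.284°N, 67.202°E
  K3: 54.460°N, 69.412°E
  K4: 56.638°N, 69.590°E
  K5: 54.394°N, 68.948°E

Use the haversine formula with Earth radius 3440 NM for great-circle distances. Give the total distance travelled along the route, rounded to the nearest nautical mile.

Leg distances:
K0→K1: 33.9 NM  (cumulative 33.9 NM)
K1→K2: 60.3 NM  (cumulative 94.2 NM)
K2→K3: 78.0 NM  (cumulative 172.2 NM)
K3→K4: 130.9 NM  (cumulative 303.1 NM)
K4→K5: 136.5 NM  (cumulative 439.6 NM)
Total route length ≈ 440 NM.

440 NM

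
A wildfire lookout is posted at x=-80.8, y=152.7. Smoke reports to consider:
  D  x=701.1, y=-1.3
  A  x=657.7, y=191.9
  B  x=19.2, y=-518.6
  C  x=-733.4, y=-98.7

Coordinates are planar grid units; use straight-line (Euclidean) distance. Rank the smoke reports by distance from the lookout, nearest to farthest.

Distances from the lookout:
B x=19.2, y=-518.6: 678.7
C x=-733.4, y=-98.7: 699.3
A x=657.7, y=191.9: 739.5
D x=701.1, y=-1.3: 796.9

B, C, A, D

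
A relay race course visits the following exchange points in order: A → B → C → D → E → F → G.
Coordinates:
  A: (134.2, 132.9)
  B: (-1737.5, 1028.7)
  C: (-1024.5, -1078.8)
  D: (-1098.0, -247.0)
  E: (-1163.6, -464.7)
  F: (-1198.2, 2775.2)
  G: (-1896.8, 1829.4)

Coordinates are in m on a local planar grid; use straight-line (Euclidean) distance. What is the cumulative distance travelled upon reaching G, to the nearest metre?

Leg distances:
A→B: 2075.0 m  (cumulative 2075.0 m)
B→C: 2224.8 m  (cumulative 4299.9 m)
C→D: 835.0 m  (cumulative 5134.9 m)
D→E: 227.4 m  (cumulative 5362.3 m)
E→F: 3240.1 m  (cumulative 8602.4 m)
F→G: 1175.8 m  (cumulative 9778.2 m)
Cumulative distance at G ≈ 9778 m.

9778 m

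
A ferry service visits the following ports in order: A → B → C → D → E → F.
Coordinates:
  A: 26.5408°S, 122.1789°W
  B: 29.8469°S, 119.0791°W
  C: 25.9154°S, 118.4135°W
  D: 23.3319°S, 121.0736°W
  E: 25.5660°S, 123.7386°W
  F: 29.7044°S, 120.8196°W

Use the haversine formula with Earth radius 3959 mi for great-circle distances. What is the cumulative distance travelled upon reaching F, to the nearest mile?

1381 mi

Leg distances:
A→B: 296.3 mi  (cumulative 296.3 mi)
B→C: 274.7 mi  (cumulative 571.0 mi)
C→D: 244.5 mi  (cumulative 815.5 mi)
D→E: 227.9 mi  (cumulative 1043.4 mi)
E→F: 337.2 mi  (cumulative 1380.5 mi)
Cumulative distance at F ≈ 1381 mi.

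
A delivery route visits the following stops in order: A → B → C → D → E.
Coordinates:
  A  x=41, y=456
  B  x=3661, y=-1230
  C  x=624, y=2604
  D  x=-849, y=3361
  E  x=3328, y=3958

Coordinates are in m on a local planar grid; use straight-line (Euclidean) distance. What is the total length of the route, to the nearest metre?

Leg distances:
A→B: 3993.4 m  (cumulative 3993.4 m)
B→C: 4891.1 m  (cumulative 8884.5 m)
C→D: 1656.1 m  (cumulative 10540.6 m)
D→E: 4219.4 m  (cumulative 14760.1 m)
Total route length ≈ 14760 m.

14760 m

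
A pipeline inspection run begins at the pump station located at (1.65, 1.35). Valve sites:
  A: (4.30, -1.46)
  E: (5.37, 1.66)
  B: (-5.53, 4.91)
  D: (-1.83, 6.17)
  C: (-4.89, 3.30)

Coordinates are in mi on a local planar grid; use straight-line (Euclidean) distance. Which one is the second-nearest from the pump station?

Distance to each, sorted:
E: 3.7 mi
A: 3.9 mi
D: 5.9 mi
C: 6.8 mi
B: 8.0 mi
The second-nearest is A at 3.9 mi.

A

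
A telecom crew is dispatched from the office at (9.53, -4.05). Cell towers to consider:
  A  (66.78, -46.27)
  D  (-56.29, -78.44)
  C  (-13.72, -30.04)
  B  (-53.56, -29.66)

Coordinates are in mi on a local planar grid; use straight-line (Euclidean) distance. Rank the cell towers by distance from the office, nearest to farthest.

Computing each straight-line distance from (9.53, -4.05):
C (-13.72, -30.04): 34.9 mi
B (-53.56, -29.66): 68.1 mi
A (66.78, -46.27): 71.1 mi
D (-56.29, -78.44): 99.3 mi

C, B, A, D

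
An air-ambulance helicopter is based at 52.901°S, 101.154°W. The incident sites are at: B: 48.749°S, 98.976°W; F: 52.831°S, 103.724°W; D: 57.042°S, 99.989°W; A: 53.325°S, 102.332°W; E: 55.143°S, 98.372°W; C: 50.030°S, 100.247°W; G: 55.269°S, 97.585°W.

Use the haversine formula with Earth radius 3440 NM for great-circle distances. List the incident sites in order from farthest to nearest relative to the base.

B, D, G, C, E, F, A

Distance from the base at 52.901°S, 101.154°W to each:
B 48.749°S, 98.976°W: 262.6 NM
D 57.042°S, 99.989°W: 251.8 NM
G 55.269°S, 97.585°W: 189.7 NM
C 50.030°S, 100.247°W: 175.7 NM
E 55.143°S, 98.372°W: 166.5 NM
F 52.831°S, 103.724°W: 93.2 NM
A 53.325°S, 102.332°W: 49.5 NM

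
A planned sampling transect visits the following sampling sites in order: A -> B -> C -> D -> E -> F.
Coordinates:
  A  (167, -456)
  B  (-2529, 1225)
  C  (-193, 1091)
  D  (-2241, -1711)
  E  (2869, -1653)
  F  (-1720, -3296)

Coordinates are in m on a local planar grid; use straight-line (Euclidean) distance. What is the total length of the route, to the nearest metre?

18972 m

Leg distances:
A→B: 3177.1 m  (cumulative 3177.1 m)
B→C: 2339.8 m  (cumulative 5517.0 m)
C→D: 3470.7 m  (cumulative 8987.6 m)
D→E: 5110.3 m  (cumulative 14098.0 m)
E→F: 4874.3 m  (cumulative 18972.2 m)
Total route length ≈ 18972 m.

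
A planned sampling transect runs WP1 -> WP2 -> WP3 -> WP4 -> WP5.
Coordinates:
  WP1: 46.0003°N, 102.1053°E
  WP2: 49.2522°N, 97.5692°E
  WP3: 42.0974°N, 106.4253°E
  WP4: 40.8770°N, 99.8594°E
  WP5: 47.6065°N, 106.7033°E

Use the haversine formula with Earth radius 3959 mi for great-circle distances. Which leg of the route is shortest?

Leg distances:
WP1→WP2: 308.3 mi
WP2→WP3: 652.7 mi
WP3→WP4: 350.1 mi
WP4→WP5: 574.8 mi
The shortest leg is WP1–WP2 at 308.3 mi.

WP1–WP2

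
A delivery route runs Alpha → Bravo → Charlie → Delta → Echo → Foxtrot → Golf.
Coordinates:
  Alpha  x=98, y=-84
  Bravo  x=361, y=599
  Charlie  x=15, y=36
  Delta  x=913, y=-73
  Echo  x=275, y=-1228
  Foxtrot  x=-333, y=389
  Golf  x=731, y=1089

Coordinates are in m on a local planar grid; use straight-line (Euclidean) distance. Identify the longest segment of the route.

Leg distances:
Alpha→Bravo: 731.9 m
Bravo→Charlie: 660.8 m
Charlie→Delta: 904.6 m
Delta→Echo: 1319.5 m
Echo→Foxtrot: 1727.5 m
Foxtrot→Golf: 1273.6 m
The longest leg is Echo–Foxtrot at 1727.5 m.

Echo–Foxtrot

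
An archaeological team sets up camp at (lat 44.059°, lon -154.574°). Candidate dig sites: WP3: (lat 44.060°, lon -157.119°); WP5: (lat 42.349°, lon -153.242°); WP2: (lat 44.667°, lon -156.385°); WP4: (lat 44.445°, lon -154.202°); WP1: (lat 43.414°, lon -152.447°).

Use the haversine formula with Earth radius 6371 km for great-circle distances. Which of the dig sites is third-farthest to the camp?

Distance to each, sorted:
WP5: 218.6 km
WP3: 203.4 km
WP1: 185.3 km
WP2: 159.0 km
WP4: 52.2 km
The third-farthest is WP1 at 185.3 km.

WP1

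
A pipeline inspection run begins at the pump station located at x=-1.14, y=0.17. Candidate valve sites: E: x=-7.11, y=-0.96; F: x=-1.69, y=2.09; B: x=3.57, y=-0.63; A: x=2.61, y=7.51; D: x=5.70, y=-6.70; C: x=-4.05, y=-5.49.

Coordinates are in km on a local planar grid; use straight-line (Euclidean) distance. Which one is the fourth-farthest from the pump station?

E

Distance to each, sorted:
D: 9.7 km
A: 8.2 km
C: 6.4 km
E: 6.1 km
B: 4.8 km
F: 2.0 km
The fourth-farthest is E at 6.1 km.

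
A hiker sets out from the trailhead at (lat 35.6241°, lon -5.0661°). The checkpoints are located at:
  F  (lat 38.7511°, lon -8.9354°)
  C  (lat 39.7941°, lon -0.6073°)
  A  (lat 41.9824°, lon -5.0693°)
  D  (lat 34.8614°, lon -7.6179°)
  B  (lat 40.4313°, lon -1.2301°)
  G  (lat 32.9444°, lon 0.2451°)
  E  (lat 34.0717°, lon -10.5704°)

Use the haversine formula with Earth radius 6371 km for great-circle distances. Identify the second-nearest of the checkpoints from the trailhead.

Distance to each, sorted:
D: 246.8 km
F: 488.1 km
E: 531.0 km
G: 571.6 km
C: 607.2 km
B: 631.2 km
A: 707.0 km
The second-nearest is F at 488.1 km.

F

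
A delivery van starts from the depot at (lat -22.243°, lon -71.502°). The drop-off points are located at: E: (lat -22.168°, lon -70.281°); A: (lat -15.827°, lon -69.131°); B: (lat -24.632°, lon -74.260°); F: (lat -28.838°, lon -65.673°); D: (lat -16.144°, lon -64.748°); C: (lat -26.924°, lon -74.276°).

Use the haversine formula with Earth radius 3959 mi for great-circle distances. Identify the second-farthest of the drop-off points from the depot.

F

Distances from the depot ((lat -22.243°, lon -71.502°)):
D: 609.6 mi
F: 582.6 mi
A: 469.6 mi
C: 367.4 mi
B: 240.4 mi
E: 78.3 mi
The second-farthest is F at 582.6 mi.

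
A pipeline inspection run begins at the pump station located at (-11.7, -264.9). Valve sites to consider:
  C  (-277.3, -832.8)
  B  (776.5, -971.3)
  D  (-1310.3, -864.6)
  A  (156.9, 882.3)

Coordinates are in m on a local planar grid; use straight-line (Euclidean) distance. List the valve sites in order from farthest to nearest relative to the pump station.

D, A, B, C

Distances from the pump station:
D (-1310.3, -864.6): 1430.4 m
A (156.9, 882.3): 1159.5 m
B (776.5, -971.3): 1058.4 m
C (-277.3, -832.8): 626.9 m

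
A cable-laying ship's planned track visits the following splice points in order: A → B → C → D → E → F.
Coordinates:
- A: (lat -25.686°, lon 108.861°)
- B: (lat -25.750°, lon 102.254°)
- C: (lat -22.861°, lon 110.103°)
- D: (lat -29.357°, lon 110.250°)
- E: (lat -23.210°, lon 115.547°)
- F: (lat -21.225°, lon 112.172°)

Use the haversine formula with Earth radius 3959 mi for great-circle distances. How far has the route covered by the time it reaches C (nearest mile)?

Leg distances:
A→B: 411.3 mi  (cumulative 411.3 mi)
B→C: 532.9 mi  (cumulative 944.2 mi)
Cumulative distance at C ≈ 944 mi.

944 mi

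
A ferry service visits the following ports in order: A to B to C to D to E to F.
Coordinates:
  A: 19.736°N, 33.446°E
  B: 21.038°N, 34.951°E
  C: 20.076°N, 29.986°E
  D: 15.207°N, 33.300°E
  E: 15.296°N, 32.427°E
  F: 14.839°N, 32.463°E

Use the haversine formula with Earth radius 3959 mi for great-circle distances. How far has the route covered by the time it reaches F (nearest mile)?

952 mi

Leg distances:
A→B: 132.6 mi  (cumulative 132.6 mi)
B→C: 328.0 mi  (cumulative 460.7 mi)
C→D: 401.0 mi  (cumulative 861.6 mi)
D→E: 58.5 mi  (cumulative 920.1 mi)
E→F: 31.7 mi  (cumulative 951.8 mi)
Cumulative distance at F ≈ 952 mi.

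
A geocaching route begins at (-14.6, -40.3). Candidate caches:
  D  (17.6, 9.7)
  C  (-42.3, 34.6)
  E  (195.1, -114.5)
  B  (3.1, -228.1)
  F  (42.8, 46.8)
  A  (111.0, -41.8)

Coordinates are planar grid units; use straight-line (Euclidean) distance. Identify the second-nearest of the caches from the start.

Distances from the start ((-14.6, -40.3)):
D: 59.5
C: 79.9
F: 104.3
A: 125.6
B: 188.6
E: 222.4
The second-nearest is C at 79.9.

C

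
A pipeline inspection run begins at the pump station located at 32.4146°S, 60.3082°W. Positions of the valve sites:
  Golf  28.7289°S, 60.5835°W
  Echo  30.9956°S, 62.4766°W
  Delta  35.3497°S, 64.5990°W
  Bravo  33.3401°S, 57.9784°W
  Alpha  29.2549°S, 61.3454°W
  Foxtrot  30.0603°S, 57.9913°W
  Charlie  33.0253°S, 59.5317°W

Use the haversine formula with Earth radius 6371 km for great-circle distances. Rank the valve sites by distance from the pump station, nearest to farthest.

Computing each great-circle distance from 32.4146°S, 60.3082°W:
Charlie 33.0253°S, 59.5317°W: 99.4 km
Bravo 33.3401°S, 57.9784°W: 240.7 km
Echo 30.9956°S, 62.4766°W: 258.8 km
Foxtrot 30.0603°S, 57.9913°W: 342.1 km
Alpha 29.2549°S, 61.3454°W: 365.0 km
Golf 28.7289°S, 60.5835°W: 410.7 km
Delta 35.3497°S, 64.5990°W: 513.1 km

Charlie, Bravo, Echo, Foxtrot, Alpha, Golf, Delta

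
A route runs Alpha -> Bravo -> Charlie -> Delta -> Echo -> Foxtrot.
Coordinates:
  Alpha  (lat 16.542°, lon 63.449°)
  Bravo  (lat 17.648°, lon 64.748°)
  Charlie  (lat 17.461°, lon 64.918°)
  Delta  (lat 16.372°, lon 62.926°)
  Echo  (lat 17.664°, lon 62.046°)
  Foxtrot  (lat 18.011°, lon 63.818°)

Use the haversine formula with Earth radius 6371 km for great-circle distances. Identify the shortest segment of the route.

Leg distances:
Alpha→Bravo: 184.9 km
Bravo→Charlie: 27.5 km
Charlie→Delta: 244.1 km
Delta→Echo: 171.4 km
Echo→Foxtrot: 191.5 km
The shortest leg is Bravo–Charlie at 27.5 km.

Bravo–Charlie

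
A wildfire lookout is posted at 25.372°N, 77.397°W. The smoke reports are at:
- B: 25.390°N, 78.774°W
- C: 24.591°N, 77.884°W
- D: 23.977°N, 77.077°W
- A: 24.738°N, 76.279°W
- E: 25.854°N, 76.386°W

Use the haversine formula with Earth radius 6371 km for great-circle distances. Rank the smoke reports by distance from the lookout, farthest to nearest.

Distances from the lookout:
D 23.977°N, 77.077°W: 158.5 km
B 25.390°N, 78.774°W: 138.4 km
A 24.738°N, 76.279°W: 132.9 km
E 25.854°N, 76.386°W: 114.7 km
C 24.591°N, 77.884°W: 99.8 km

D, B, A, E, C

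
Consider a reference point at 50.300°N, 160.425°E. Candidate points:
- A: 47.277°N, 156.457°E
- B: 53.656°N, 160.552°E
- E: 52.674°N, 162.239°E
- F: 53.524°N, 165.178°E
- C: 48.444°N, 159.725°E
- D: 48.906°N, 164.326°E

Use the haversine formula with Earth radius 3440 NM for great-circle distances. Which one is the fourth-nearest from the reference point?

Distances from the reference point (50.300°N, 160.425°E):
C: 114.7 NM
E: 157.8 NM
D: 173.3 NM
B: 201.5 NM
A: 239.9 NM
F: 261.5 NM
The fourth-nearest is B at 201.5 NM.

B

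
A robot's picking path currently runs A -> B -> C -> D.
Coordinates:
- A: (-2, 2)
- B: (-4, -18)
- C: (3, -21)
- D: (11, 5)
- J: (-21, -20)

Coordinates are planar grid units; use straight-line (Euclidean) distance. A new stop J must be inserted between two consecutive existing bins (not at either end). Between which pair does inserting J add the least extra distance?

between A and B

Added distance for inserting J between each consecutive pair:
A–B: 26.1
B–C: 33.5
C–D: 37.4
Smallest added distance is 26.1, inserting between A and B.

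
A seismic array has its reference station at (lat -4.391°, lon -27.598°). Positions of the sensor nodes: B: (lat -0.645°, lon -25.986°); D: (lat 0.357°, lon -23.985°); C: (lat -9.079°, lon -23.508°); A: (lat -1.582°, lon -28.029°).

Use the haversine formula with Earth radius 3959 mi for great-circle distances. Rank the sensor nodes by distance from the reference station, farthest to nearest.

C, D, B, A

Computing each great-circle distance from (lat -4.391°, lon -27.598°):
C (lat -9.079°, lon -23.508°): 428.5 mi
D (lat 0.357°, lon -23.985°): 412.1 mi
B (lat -0.645°, lon -25.986°): 281.7 mi
A (lat -1.582°, lon -28.029°): 196.4 mi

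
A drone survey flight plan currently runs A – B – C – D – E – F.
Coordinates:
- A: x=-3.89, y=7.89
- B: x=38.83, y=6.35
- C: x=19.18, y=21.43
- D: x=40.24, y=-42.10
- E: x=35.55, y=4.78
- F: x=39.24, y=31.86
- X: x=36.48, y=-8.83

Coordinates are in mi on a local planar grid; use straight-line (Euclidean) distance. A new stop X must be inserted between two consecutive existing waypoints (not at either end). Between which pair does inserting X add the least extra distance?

between D and E

Added distance for inserting X between each consecutive pair:
A–B: 16.3 mi
B–C: 25.4 mi
C–D: 1.4 mi
D–E: 0.0 mi
E–F: 27.1 mi
Smallest added distance is 0.0 mi, inserting between D and E.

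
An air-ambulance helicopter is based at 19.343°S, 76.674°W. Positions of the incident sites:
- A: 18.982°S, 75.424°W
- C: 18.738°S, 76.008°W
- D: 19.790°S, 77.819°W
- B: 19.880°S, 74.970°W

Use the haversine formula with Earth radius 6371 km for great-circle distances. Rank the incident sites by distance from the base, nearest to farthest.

Computing each great-circle distance from 19.343°S, 76.674°W:
C 18.738°S, 76.008°W: 97.1 km
D 19.790°S, 77.819°W: 129.9 km
A 18.982°S, 75.424°W: 137.3 km
B 19.880°S, 74.970°W: 188.2 km

C, D, A, B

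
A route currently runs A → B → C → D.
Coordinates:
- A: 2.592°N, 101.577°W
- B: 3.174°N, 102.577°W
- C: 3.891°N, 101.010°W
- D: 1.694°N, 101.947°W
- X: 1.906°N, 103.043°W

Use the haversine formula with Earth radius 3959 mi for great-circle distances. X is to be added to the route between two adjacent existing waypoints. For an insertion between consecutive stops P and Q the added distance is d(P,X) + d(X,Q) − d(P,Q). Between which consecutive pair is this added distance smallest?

Added distance for inserting X between each consecutive pair:
A–B: 125.2 mi
B–C: 170.6 mi
C–D: 108.3 mi
Smallest added distance is 108.3 mi, inserting between C and D.

between C and D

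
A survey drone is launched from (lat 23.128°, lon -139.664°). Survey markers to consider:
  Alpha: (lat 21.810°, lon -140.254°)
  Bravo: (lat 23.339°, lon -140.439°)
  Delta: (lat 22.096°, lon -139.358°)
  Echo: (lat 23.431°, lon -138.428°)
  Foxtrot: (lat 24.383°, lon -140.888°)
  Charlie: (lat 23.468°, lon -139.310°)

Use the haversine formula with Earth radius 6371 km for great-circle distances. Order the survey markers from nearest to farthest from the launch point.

Computing each great-circle distance from (lat 23.128°, lon -139.664°):
Charlie (lat 23.468°, lon -139.310°): 52.3 km
Bravo (lat 23.339°, lon -140.439°): 82.6 km
Delta (lat 22.096°, lon -139.358°): 119.0 km
Echo (lat 23.431°, lon -138.428°): 130.7 km
Alpha (lat 21.810°, lon -140.254°): 158.6 km
Foxtrot (lat 24.383°, lon -140.888°): 187.1 km

Charlie, Bravo, Delta, Echo, Alpha, Foxtrot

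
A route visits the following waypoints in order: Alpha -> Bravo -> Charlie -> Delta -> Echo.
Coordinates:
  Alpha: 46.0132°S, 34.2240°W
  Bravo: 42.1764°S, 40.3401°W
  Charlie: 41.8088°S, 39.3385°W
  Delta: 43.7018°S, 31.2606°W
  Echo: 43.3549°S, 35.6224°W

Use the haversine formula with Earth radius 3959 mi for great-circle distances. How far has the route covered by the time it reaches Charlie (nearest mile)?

Leg distances:
Alpha→Bravo: 402.8 mi  (cumulative 402.8 mi)
Bravo→Charlie: 57.4 mi  (cumulative 460.1 mi)
Cumulative distance at Charlie ≈ 460 mi.

460 mi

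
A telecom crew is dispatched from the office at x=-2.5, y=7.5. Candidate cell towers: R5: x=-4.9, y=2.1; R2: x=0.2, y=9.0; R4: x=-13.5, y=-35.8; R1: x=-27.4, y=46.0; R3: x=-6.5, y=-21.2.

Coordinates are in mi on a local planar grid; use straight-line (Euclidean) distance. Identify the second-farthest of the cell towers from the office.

R4

Distance to each, sorted:
R1: 45.9 mi
R4: 44.7 mi
R3: 29.0 mi
R5: 5.9 mi
R2: 3.1 mi
The second-farthest is R4 at 44.7 mi.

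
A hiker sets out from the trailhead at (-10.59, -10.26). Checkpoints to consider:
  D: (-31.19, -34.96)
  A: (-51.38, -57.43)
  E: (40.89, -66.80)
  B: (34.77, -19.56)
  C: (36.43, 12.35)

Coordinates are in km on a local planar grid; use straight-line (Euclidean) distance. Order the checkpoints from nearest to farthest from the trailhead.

Computing each straight-line distance from (-10.59, -10.26):
D (-31.19, -34.96): 32.2 km
B (34.77, -19.56): 46.3 km
C (36.43, 12.35): 52.2 km
A (-51.38, -57.43): 62.4 km
E (40.89, -66.80): 76.5 km

D, B, C, A, E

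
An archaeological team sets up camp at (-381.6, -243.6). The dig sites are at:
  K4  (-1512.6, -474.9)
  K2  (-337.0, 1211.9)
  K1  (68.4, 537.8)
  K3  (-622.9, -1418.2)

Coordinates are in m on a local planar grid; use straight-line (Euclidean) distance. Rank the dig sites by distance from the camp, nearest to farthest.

K1, K4, K3, K2

Distances from the camp:
K1 (68.4, 537.8): 901.7 m
K4 (-1512.6, -474.9): 1154.4 m
K3 (-622.9, -1418.2): 1199.1 m
K2 (-337.0, 1211.9): 1456.2 m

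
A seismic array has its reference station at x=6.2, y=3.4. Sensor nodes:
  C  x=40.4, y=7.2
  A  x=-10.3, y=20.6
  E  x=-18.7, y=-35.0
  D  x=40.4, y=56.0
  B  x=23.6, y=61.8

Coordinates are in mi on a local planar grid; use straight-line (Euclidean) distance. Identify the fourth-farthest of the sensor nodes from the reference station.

Distance to each, sorted:
D: 62.7 mi
B: 60.9 mi
E: 45.8 mi
C: 34.4 mi
A: 23.8 mi
The fourth-farthest is C at 34.4 mi.

C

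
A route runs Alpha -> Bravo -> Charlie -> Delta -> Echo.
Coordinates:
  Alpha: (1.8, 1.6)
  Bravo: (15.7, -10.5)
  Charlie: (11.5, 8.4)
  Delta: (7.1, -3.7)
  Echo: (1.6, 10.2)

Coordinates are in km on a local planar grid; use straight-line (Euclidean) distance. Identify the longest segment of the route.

Bravo–Charlie

Leg distances:
Alpha→Bravo: 18.4 km
Bravo→Charlie: 19.4 km
Charlie→Delta: 12.9 km
Delta→Echo: 14.9 km
The longest leg is Bravo–Charlie at 19.4 km.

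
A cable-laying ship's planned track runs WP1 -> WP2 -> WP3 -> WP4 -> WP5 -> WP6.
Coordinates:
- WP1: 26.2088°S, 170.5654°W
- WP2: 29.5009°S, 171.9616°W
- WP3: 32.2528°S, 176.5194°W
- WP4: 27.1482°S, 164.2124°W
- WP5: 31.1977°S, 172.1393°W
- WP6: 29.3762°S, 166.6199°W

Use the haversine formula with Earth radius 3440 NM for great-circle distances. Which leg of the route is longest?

Leg distances:
WP1→WP2: 211.1 NM
WP2→WP3: 287.1 NM
WP3→WP4: 710.6 NM
WP4→WP5: 481.2 NM
WP5→WP6: 306.3 NM
The longest leg is WP3–WP4 at 710.6 NM.

WP3–WP4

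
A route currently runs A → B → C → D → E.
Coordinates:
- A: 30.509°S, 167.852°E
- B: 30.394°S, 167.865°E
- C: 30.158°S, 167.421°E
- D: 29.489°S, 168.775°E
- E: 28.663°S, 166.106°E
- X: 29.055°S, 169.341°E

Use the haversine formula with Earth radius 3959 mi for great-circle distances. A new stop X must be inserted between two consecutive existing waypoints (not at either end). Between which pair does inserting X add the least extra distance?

between D and E

Added distance for inserting X between each consecutive pair:
A–B: 254.5 mi
B–C: 235.2 mi
C–D: 90.3 mi
D–E: 72.1 mi
Smallest added distance is 72.1 mi, inserting between D and E.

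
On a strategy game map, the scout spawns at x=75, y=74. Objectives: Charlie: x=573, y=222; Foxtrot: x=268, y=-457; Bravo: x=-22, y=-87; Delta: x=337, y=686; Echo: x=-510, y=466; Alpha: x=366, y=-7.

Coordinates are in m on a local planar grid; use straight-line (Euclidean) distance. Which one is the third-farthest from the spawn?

Distance to each, sorted:
Echo: 704.2 m
Delta: 665.7 m
Foxtrot: 565.0 m
Charlie: 519.5 m
Alpha: 302.1 m
Bravo: 188.0 m
The third-farthest is Foxtrot at 565.0 m.

Foxtrot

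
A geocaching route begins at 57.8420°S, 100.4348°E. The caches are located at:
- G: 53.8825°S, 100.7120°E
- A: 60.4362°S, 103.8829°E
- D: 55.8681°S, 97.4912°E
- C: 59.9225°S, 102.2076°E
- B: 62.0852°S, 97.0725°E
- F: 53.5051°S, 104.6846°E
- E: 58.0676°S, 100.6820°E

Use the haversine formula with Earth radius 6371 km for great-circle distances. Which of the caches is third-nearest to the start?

Distance to each, sorted:
E: 29.0 km
C: 252.8 km
D: 283.1 km
A: 349.0 km
G: 440.6 km
B: 507.4 km
F: 550.7 km
The third-nearest is D at 283.1 km.

D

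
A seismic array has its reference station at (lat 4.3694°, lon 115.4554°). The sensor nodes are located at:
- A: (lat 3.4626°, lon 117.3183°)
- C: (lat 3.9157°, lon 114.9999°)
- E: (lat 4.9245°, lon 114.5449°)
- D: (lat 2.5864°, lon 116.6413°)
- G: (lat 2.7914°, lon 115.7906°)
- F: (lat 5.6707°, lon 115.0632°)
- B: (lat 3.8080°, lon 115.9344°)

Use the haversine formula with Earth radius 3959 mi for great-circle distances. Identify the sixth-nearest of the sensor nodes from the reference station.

Distance to each, sorted:
C: 44.4 mi
B: 50.9 mi
E: 73.5 mi
F: 93.9 mi
G: 111.5 mi
A: 142.9 mi
D: 147.9 mi
The sixth-nearest is A at 142.9 mi.

A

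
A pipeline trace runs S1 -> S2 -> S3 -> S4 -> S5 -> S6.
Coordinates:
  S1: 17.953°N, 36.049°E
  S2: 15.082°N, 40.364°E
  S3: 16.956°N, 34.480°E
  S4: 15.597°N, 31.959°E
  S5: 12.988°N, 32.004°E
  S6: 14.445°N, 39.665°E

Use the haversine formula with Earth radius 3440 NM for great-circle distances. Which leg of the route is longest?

Leg distances:
S1→S2: 302.3 NM
S2→S3: 357.7 NM
S3→S4: 166.6 NM
S4→S5: 156.7 NM
S5→S6: 455.3 NM
The longest leg is S5–S6 at 455.3 NM.

S5–S6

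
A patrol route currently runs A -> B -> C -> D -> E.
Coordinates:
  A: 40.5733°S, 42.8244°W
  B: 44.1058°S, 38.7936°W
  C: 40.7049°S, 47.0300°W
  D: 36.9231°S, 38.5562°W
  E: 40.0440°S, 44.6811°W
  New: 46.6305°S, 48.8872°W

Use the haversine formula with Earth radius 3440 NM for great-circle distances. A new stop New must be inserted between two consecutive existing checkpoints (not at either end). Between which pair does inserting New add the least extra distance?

between B and C

Added distance for inserting New between each consecutive pair:
A–B: 623.0 NM
B–C: 398.2 NM
C–D: 651.0 NM
D–E: 835.2 NM
Smallest added distance is 398.2 NM, inserting between B and C.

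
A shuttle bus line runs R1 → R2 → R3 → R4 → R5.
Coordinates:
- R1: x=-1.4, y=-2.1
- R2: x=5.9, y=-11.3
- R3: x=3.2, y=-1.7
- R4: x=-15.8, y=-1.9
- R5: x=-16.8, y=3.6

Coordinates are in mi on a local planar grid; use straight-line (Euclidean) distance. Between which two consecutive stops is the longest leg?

R3–R4

Leg distances:
R1→R2: 11.7 mi
R2→R3: 10.0 mi
R3→R4: 19.0 mi
R4→R5: 5.6 mi
The longest leg is R3–R4 at 19.0 mi.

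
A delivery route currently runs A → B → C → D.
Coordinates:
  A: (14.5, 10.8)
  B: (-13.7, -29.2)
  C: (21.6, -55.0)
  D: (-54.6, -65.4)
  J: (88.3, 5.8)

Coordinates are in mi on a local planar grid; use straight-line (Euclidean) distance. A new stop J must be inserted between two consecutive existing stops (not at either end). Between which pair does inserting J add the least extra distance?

Added distance for inserting J between each consecutive pair:
A–B: 132.9 mi
B–C: 154.4 mi
C–D: 173.0 mi
Smallest added distance is 132.9 mi, inserting between A and B.

between A and B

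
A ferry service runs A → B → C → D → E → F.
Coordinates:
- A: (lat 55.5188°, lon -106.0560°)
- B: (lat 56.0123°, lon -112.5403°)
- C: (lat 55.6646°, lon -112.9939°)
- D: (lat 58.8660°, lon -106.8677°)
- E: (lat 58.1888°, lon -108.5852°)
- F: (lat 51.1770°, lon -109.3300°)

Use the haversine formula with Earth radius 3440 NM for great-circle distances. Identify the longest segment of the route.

Leg distances:
A→B: 220.9 NM
B→C: 25.9 NM
C→D: 276.4 NM
D→E: 67.5 NM
E→F: 421.8 NM
The longest leg is E–F at 421.8 NM.

E–F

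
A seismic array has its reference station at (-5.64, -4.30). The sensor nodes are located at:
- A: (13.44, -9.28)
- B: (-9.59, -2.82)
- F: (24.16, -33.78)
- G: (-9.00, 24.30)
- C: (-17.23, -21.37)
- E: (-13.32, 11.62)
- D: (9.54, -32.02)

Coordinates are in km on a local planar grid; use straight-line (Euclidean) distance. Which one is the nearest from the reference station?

B

Distances from the reference station ((-5.64, -4.30)):
B: 4.2 km
E: 17.7 km
A: 19.7 km
C: 20.6 km
G: 28.8 km
D: 31.6 km
F: 41.9 km
The nearest is B at 4.2 km.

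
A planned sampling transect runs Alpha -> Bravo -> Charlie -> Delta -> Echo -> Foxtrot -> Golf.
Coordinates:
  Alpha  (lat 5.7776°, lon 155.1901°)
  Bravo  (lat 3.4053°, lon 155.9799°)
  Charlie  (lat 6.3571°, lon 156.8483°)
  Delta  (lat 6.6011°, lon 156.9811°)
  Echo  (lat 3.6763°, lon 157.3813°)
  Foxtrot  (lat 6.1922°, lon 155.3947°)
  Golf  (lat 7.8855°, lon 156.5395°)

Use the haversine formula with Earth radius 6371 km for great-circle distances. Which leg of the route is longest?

Echo–Foxtrot

Leg distances:
Alpha→Bravo: 277.9 km
Bravo→Charlie: 342.0 km
Charlie→Delta: 30.8 km
Delta→Echo: 328.2 km
Echo→Foxtrot: 355.9 km
Foxtrot→Golf: 226.7 km
The longest leg is Echo–Foxtrot at 355.9 km.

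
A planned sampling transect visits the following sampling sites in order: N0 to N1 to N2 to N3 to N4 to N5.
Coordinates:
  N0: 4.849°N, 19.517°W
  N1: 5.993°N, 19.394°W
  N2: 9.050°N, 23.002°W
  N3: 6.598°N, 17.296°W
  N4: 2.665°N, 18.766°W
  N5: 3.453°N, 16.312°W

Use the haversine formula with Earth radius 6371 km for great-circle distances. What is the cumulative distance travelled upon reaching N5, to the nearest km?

2089 km

Leg distances:
N0→N1: 127.9 km  (cumulative 127.9 km)
N1→N2: 523.2 km  (cumulative 651.1 km)
N2→N3: 685.1 km  (cumulative 1336.2 km)
N3→N4: 466.7 km  (cumulative 1802.9 km)
N4→N5: 286.2 km  (cumulative 2089.1 km)
Cumulative distance at N5 ≈ 2089 km.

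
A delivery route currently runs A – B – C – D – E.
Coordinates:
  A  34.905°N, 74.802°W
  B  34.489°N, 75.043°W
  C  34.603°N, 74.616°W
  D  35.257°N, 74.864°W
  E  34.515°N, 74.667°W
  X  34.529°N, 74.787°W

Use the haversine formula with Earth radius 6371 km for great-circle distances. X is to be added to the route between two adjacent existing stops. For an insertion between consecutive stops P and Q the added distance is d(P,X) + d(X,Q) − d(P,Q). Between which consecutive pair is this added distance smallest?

Added distance for inserting X between each consecutive pair:
A–B: 14.5 km
B–C: 0.5 km
C–D: 22.8 km
D–E: 7.9 km
Smallest added distance is 0.5 km, inserting between B and C.

between B and C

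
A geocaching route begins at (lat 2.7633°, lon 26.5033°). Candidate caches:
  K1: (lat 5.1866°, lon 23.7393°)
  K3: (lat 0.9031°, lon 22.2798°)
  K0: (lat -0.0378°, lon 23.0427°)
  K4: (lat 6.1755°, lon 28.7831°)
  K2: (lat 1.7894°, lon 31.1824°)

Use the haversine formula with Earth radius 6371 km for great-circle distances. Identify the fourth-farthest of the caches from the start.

K4

Distance to each, sorted:
K2: 531.0 km
K3: 512.9 km
K0: 494.9 km
K4: 455.9 km
K1: 408.2 km
The fourth-farthest is K4 at 455.9 km.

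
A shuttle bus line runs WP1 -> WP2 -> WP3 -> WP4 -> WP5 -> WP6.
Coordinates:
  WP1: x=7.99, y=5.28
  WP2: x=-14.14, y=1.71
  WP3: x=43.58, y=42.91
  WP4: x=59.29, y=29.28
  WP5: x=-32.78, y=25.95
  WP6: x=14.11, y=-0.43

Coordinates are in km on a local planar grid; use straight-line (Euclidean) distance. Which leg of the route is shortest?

Leg distances:
WP1→WP2: 22.4 km
WP2→WP3: 70.9 km
WP3→WP4: 20.8 km
WP4→WP5: 92.1 km
WP5→WP6: 53.8 km
The shortest leg is WP3–WP4 at 20.8 km.

WP3–WP4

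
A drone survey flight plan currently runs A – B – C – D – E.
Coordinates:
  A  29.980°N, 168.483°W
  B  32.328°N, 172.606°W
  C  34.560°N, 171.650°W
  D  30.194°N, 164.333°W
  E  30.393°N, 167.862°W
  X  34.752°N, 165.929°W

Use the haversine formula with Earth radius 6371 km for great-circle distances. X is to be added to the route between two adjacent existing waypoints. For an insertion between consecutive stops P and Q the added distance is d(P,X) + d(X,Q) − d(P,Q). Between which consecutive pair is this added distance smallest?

Added distance for inserting X between each consecutive pair:
A–B: 785.8 km
B–C: 934.9 km
C–D: 211.2 km
D–E: 706.3 km
Smallest added distance is 211.2 km, inserting between C and D.

between C and D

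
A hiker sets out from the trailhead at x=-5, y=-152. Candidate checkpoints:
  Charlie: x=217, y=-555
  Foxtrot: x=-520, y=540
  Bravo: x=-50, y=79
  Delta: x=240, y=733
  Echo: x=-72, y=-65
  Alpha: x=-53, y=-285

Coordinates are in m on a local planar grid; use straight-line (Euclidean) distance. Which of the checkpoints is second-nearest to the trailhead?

Distance to each, sorted:
Echo: 109.8 m
Alpha: 141.4 m
Bravo: 235.3 m
Charlie: 460.1 m
Foxtrot: 862.6 m
Delta: 918.3 m
The second-nearest is Alpha at 141.4 m.

Alpha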